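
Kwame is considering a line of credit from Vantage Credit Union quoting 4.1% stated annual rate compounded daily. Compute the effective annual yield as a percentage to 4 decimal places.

EAR = (1 + 0.041/365)^365 − 1.
= (1 + 0.000112)^365 − 1 = 1.041850 − 1 = 4.1850%.

4.1850%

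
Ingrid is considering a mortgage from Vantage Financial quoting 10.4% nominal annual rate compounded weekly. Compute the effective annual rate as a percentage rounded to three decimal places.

10.949%

EAR = (1 + 0.104/52)^52 − 1.
= 1.109485 − 1 = 10.949%.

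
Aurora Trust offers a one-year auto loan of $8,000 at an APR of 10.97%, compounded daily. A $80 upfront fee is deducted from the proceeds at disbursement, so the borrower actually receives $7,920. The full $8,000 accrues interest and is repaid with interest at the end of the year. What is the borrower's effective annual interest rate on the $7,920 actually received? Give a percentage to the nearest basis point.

Amount owed after one year: 8,000 × (1 + 0.1097/365)^365 = 8,000 × 1.115925 = $8,927.40.
Effective rate on net proceeds: 8,927.40 / 7,920 − 1 = 0.127197 = 12.72%.

12.72%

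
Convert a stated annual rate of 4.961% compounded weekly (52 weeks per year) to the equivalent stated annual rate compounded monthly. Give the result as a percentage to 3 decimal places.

4.969%

EAR = (1 + 0.04961/52)^52 − 1 = 0.050836.
Solve (1 + r/12)^12 = 1.050836: r/12 = 1.050836^(1/12) − 1 = 0.004141, so r = 0.049689 = 4.969%.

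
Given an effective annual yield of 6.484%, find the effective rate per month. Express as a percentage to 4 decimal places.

The per-month rate i satisfies (1 + i)^12 = 1 + 0.06484.
i = 1.06484^(1/12) − 1 = 0.0052491 = 0.5249%.

0.5249%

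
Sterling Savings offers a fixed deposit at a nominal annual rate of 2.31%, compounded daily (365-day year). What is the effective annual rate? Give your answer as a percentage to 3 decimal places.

EAR = (1 + 0.0231/365)^365 − 1.
= 1.023368 − 1 = 2.337%.

2.337%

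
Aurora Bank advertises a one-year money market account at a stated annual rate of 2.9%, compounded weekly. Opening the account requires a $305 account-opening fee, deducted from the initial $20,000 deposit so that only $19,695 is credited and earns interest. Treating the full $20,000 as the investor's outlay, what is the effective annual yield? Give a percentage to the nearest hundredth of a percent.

1.37%

Value after one year: 19,695 × (1 + 0.029/52)^52 = 19,695 × 1.029416 = $20,274.35.
Effective yield on the $20,000 outlay: 20,274.35 / 20,000 − 1 = 0.013718 = 1.37%.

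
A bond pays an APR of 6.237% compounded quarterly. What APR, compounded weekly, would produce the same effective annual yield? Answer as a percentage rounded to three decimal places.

EAR = (1 + 0.06237/4)^4 − 1 = 0.063844.
Solve (1 + r/52)^52 = 1.063844: r/52 = 1.063844^(1/52) − 1 = 0.001191, so r = 0.061926 = 6.193%.

6.193%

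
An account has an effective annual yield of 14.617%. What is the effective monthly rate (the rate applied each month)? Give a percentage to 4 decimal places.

The per-month rate i satisfies (1 + i)^12 = 1 + 0.14617.
i = 1.14617^(1/12) − 1 = 0.0114337 = 1.1434%.

1.1434%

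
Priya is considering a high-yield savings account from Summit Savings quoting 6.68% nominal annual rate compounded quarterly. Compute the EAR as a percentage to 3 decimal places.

6.849%

EAR = (1 + 0.0668/4)^4 − 1.
= (1 + 0.016700)^4 − 1 = 1.068492 − 1 = 6.849%.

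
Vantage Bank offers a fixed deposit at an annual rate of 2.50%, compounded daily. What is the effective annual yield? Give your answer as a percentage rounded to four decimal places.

2.5314%

EAR = (1 + 0.0250/365)^365 − 1.
= (1 + 0.000068)^365 − 1 = 1.025314 − 1 = 2.5314%.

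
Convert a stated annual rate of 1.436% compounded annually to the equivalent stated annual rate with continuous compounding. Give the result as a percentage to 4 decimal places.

1.4258%

Compounded annually, EAR = nominal = 0.014360.
Equivalent continuous rate: r = ln(1 + 0.014360) = 0.014258 = 1.4258%.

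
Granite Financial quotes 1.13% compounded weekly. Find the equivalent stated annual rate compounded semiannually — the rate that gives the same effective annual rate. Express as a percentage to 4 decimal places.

EAR = (1 + 0.0113/52)^52 − 1 = 0.011363.
Solve (1 + r/2)^2 = 1.011363: r/2 = 1.011363^(1/2) − 1 = 0.005665, so r = 0.011331 = 1.1331%.

1.1331%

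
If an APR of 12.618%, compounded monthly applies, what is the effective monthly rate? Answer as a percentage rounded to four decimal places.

1.0515%

With a nominal annual rate compounded monthly, the periodic rate is the nominal rate divided by 12.
i = 0.12618 / 12 = 0.0105150 = 1.0515%.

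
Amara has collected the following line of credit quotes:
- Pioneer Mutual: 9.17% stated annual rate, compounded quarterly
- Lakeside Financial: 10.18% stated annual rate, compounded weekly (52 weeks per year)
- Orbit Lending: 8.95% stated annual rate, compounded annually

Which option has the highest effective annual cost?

Pioneer Mutual: (1 + 0.0917/4)^4 − 1 = 9.490%
Lakeside Financial: (1 + 0.1018/52)^52 − 1 = 10.705%
Orbit Lending: compounded annually, EAR = 8.950%
The highest effective annual rate is Lakeside Financial at 10.705%.

Lakeside Financial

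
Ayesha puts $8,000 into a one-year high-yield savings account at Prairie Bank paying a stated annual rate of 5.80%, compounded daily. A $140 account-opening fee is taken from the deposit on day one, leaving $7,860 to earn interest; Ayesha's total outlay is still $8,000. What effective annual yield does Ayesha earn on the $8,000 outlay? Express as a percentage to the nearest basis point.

4.12%

Value after one year: 7,860 × (1 + 0.0580/365)^365 = 7,860 × 1.059710 = $8,329.32.
Effective yield on the $8,000 outlay: 8,329.32 / 8,000 − 1 = 0.041165 = 4.12%.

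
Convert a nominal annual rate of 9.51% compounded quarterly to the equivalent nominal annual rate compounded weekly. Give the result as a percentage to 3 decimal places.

EAR = (1 + 0.0951/4)^4 − 1 = 0.098546.
Solve (1 + r/52)^52 = 1.098546: r/52 = 1.098546^(1/52) − 1 = 0.001809, so r = 0.094072 = 9.407%.

9.407%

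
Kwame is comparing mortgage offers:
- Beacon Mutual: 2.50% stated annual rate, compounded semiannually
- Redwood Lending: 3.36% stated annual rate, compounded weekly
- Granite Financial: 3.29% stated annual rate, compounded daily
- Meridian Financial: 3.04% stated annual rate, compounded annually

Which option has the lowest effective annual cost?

Beacon Mutual: (1 + 0.0250/2)^2 − 1 = 2.516%
Redwood Lending: (1 + 0.0336/52)^52 − 1 = 3.416%
Granite Financial: (1 + 0.0329/365)^365 − 1 = 3.345%
Meridian Financial: compounded annually, EAR = 3.040%
The lowest effective annual rate is Beacon Mutual at 2.516%.

Beacon Mutual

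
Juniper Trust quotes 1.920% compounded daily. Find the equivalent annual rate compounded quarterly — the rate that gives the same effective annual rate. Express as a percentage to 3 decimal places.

EAR = (1 + 0.01920/365)^365 − 1 = 0.019385.
Solve (1 + r/4)^4 = 1.019385: r/4 = 1.019385^(1/4) − 1 = 0.004811, so r = 0.019246 = 1.925%.

1.925%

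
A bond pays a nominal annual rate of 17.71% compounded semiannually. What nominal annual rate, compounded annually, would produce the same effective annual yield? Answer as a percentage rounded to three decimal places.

EAR = (1 + 0.1771/2)^2 − 1 = 0.184941.
Compounded annually, the equivalent nominal rate is the EAR itself: 18.494%.

18.494%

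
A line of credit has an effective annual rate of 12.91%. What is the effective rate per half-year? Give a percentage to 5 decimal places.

6.25912%

The per-half-year rate i satisfies (1 + i)^2 = 1 + 0.1291.
i = 1.1291^(1/2) − 1 = 0.0625912 = 6.25912%.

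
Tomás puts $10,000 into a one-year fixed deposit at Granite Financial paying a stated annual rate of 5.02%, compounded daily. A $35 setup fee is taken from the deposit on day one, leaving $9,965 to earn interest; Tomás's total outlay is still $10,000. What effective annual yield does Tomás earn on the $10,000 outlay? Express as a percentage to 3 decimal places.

Value after one year: 9,965 × (1 + 0.0502/365)^365 = 9,965 × 1.051478 = $10,477.98.
Effective yield on the $10,000 outlay: 10,477.98 / 10,000 − 1 = 0.047798 = 4.780%.

4.780%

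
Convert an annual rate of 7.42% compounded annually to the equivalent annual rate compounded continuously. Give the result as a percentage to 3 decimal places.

7.158%

Compounded annually, EAR = nominal = 0.074200.
Equivalent continuous rate: r = ln(1 + 0.074200) = 0.071576 = 7.158%.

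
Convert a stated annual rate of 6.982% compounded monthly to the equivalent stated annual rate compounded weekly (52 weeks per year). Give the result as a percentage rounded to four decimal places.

EAR = (1 + 0.06982/12)^12 − 1 = 0.072098.
Solve (1 + r/52)^52 = 1.072098: r/52 = 1.072098^(1/52) − 1 = 0.001340, so r = 0.069664 = 6.9664%.

6.9664%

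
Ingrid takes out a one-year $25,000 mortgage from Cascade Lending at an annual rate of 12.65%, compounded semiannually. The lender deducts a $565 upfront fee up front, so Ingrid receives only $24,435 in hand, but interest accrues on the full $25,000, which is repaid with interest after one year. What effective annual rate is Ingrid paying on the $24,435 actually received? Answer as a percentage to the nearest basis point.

15.66%

Amount owed after one year: 25,000 × (1 + 0.1265/2)^2 = 25,000 × 1.130501 = $28,262.51.
Effective rate on net proceeds: 28,262.51 / 24,435 − 1 = 0.156641 = 15.66%.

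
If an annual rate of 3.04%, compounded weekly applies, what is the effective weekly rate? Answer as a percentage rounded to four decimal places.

With a nominal annual rate compounded weekly, the periodic rate is the nominal rate divided by 52.
i = 0.0304 / 52 = 0.0005846 = 0.0585%.

0.0585%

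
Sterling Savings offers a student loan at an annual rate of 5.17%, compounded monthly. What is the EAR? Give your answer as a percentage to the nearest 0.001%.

5.294%

EAR = (1 + 0.0517/12)^12 − 1.
= (1 + 0.004308)^12 − 1 = 1.052943 − 1 = 5.294%.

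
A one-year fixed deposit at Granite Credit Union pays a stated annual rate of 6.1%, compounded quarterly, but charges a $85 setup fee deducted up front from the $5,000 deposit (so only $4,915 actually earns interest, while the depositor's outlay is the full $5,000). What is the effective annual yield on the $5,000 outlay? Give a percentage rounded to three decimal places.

4.435%

Value after one year: 4,915 × (1 + 0.061/4)^4 = 4,915 × 1.062410 = $5,221.74.
Effective yield on the $5,000 outlay: 5,221.74 / 5,000 − 1 = 0.044349 = 4.435%.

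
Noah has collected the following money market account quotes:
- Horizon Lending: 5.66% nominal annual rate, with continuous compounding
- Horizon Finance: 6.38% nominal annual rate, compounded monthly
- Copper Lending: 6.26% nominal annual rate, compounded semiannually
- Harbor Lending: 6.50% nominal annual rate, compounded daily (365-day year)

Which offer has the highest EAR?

Horizon Lending: e^0.0566 − 1 = 5.823%
Horizon Finance: (1 + 0.0638/12)^12 − 1 = 6.570%
Copper Lending: (1 + 0.0626/2)^2 − 1 = 6.358%
Harbor Lending: (1 + 0.0650/365)^365 − 1 = 6.715%
The highest effective annual rate is Harbor Lending at 6.715%.

Harbor Lending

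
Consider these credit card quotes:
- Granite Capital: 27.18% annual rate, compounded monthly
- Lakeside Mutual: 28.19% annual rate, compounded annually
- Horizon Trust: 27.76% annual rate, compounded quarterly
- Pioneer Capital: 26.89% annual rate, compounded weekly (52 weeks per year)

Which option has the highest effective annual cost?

Granite Capital

Granite Capital: (1 + 0.2718/12)^12 − 1 = 30.835%
Lakeside Mutual: compounded annually, EAR = 28.190%
Horizon Trust: (1 + 0.2776/4)^4 − 1 = 30.786%
Pioneer Capital: (1 + 0.2689/52)^52 − 1 = 30.762%
The highest effective annual rate is Granite Capital at 30.835%.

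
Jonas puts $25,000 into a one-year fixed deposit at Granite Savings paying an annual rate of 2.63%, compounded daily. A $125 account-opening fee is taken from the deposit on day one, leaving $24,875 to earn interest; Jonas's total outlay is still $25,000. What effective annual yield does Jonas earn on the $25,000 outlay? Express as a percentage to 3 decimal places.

2.151%

Value after one year: 24,875 × (1 + 0.0263/365)^365 = 24,875 × 1.026648 = $25,537.87.
Effective yield on the $25,000 outlay: 25,537.87 / 25,000 − 1 = 0.021515 = 2.151%.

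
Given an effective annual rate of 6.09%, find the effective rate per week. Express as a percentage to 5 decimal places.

0.11375%

The per-week rate i satisfies (1 + i)^52 = 1 + 0.0609.
i = 1.0609^(1/52) − 1 = 0.0011375 = 0.11375%.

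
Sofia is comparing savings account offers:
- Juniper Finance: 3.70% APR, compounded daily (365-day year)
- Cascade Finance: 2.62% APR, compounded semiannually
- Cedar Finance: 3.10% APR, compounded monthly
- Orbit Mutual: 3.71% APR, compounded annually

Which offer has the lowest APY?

Cascade Finance

Juniper Finance: (1 + 0.0370/365)^365 − 1 = 3.769%
Cascade Finance: (1 + 0.0262/2)^2 − 1 = 2.637%
Cedar Finance: (1 + 0.0310/12)^12 − 1 = 3.144%
Orbit Mutual: compounded annually, EAR = 3.710%
The lowest effective annual rate is Cascade Finance at 2.637%.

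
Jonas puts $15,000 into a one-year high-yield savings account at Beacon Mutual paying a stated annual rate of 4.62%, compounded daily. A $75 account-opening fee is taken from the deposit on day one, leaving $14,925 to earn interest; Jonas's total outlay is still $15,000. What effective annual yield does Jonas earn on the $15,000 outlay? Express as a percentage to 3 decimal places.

Value after one year: 14,925 × (1 + 0.0462/365)^365 = 14,925 × 1.047281 = $15,630.67.
Effective yield on the $15,000 outlay: 15,630.67 / 15,000 − 1 = 0.042044 = 4.204%.

4.204%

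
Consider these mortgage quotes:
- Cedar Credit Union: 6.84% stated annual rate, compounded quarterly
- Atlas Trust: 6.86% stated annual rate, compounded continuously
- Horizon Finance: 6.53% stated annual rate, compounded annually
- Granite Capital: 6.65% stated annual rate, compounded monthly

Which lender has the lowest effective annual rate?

Cedar Credit Union: (1 + 0.0684/4)^4 − 1 = 7.017%
Atlas Trust: e^0.0686 − 1 = 7.101%
Horizon Finance: compounded annually, EAR = 6.530%
Granite Capital: (1 + 0.0665/12)^12 − 1 = 6.856%
The lowest effective annual rate is Horizon Finance at 6.530%.

Horizon Finance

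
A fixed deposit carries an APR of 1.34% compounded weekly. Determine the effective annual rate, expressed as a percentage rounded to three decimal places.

1.349%

EAR = (1 + 0.0134/52)^52 − 1.
= (1 + 0.000258)^52 − 1 = 1.013488 − 1 = 1.349%.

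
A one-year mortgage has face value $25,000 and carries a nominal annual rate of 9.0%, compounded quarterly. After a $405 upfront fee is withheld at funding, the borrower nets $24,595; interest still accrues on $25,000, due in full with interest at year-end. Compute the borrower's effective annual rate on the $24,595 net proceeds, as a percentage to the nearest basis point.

11.11%

Amount owed after one year: 25,000 × (1 + 0.090/4)^4 = 25,000 × 1.093083 = $27,327.08.
Effective rate on net proceeds: 27,327.08 / 24,595 − 1 = 0.111083 = 11.11%.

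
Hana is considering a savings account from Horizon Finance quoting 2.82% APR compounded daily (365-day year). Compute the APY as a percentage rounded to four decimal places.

EAR = (1 + 0.0282/365)^365 − 1.
= (1 + 0.000077)^365 − 1 = 1.028600 − 1 = 2.8600%.

2.8600%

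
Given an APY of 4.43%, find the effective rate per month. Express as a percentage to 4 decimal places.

0.3619%

The per-month rate i satisfies (1 + i)^12 = 1 + 0.0443.
i = 1.0443^(1/12) − 1 = 0.0036188 = 0.3619%.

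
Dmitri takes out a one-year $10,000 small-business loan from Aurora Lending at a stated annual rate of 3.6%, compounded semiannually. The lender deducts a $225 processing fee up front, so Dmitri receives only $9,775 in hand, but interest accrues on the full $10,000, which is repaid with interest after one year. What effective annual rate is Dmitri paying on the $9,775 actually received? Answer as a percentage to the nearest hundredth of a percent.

Amount owed after one year: 10,000 × (1 + 0.036/2)^2 = 10,000 × 1.036324 = $10,363.24.
Effective rate on net proceeds: 10,363.24 / 9,775 − 1 = 0.060178 = 6.02%.

6.02%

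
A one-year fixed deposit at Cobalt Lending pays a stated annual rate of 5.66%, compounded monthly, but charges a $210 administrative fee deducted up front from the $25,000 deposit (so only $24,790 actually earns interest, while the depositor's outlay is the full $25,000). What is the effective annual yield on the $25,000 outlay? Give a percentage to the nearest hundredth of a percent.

4.92%

Value after one year: 24,790 × (1 + 0.0566/12)^12 = 24,790 × 1.058092 = $26,230.09.
Effective yield on the $25,000 outlay: 26,230.09 / 25,000 − 1 = 0.049204 = 4.92%.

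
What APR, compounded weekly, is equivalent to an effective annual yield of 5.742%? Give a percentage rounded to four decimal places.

(1 + r/52)^52 − 1 = 0.05742, so 1 + r/52 = 1.05742^(1/52).
r/52 = 0.001074, so r = 0.055862 = 5.5862%.

5.5862%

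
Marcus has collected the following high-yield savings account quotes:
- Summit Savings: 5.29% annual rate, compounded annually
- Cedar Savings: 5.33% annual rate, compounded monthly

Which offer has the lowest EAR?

Summit Savings

Summit Savings: compounded annually, EAR = 5.290%
Cedar Savings: (1 + 0.0533/12)^12 − 1 = 5.462%
The lowest effective annual rate is Summit Savings at 5.290%.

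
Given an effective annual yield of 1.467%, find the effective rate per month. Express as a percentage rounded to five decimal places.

The per-month rate i satisfies (1 + i)^12 = 1 + 0.01467.
i = 1.01467^(1/12) − 1 = 0.0012144 = 0.12144%.

0.12144%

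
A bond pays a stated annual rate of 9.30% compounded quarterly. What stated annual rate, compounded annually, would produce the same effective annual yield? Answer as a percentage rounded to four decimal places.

EAR = (1 + 0.0930/4)^4 − 1 = 0.096294.
Compounded annually, the equivalent nominal rate is the EAR itself: 9.6294%.

9.6294%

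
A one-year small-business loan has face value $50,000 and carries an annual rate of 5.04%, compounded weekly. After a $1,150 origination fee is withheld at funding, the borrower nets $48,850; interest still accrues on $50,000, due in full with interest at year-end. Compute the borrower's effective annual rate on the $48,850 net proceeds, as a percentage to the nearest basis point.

7.64%

Amount owed after one year: 50,000 × (1 + 0.0504/52)^52 = 50,000 × 1.051666 = $52,583.30.
Effective rate on net proceeds: 52,583.30 / 48,850 − 1 = 0.076424 = 7.64%.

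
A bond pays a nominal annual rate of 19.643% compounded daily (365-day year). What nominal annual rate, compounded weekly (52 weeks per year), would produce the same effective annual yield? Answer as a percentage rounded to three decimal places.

19.675%

EAR = (1 + 0.19643/365)^365 − 1 = 0.216986.
Solve (1 + r/52)^52 = 1.216986: r/52 = 1.216986^(1/52) − 1 = 0.003784, so r = 0.196748 = 19.675%.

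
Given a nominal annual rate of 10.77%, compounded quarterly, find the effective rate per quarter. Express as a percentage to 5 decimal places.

2.69250%

With a nominal annual rate compounded quarterly, the periodic rate is the nominal rate divided by 4.
i = 0.1077 / 4 = 0.0269250 = 2.69250%.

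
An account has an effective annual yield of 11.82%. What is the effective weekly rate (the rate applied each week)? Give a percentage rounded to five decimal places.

0.21508%

The per-week rate i satisfies (1 + i)^52 = 1 + 0.1182.
i = 1.1182^(1/52) − 1 = 0.0021508 = 0.21508%.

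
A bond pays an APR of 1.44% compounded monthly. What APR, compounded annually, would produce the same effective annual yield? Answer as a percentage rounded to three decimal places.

1.450%

EAR = (1 + 0.0144/12)^12 − 1 = 0.014495.
Compounded annually, the equivalent nominal rate is the EAR itself: 1.450%.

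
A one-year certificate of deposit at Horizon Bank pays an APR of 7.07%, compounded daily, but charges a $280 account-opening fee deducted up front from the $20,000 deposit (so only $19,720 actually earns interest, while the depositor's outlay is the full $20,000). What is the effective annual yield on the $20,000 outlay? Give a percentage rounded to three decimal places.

5.823%

Value after one year: 19,720 × (1 + 0.0707/365)^365 = 19,720 × 1.073252 = $21,164.53.
Effective yield on the $20,000 outlay: 21,164.53 / 20,000 − 1 = 0.058226 = 5.823%.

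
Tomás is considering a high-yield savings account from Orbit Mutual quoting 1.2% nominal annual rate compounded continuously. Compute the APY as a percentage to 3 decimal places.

With continuous compounding, EAR = e^0.012 − 1.
e^0.012 = 1.012072, so EAR = 0.012072 = 1.207%.

1.207%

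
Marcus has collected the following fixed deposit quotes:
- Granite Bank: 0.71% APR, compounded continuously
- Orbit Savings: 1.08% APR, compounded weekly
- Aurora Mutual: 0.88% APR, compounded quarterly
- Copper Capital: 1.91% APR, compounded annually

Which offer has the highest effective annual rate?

Copper Capital

Granite Bank: e^0.0071 − 1 = 0.713%
Orbit Savings: (1 + 0.0108/52)^52 − 1 = 1.086%
Aurora Mutual: (1 + 0.0088/4)^4 − 1 = 0.883%
Copper Capital: compounded annually, EAR = 1.910%
The highest effective annual rate is Copper Capital at 1.910%.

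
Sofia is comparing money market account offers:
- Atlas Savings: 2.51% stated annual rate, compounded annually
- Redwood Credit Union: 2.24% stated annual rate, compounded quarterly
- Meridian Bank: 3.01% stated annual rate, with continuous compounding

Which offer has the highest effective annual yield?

Atlas Savings: compounded annually, EAR = 2.510%
Redwood Credit Union: (1 + 0.0224/4)^4 − 1 = 2.259%
Meridian Bank: e^0.0301 − 1 = 3.056%
The highest effective annual rate is Meridian Bank at 3.056%.

Meridian Bank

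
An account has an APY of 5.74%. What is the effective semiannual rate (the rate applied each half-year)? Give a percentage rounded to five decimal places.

2.82996%

The per-half-year rate i satisfies (1 + i)^2 = 1 + 0.0574.
i = 1.0574^(1/2) − 1 = 0.0282996 = 2.82996%.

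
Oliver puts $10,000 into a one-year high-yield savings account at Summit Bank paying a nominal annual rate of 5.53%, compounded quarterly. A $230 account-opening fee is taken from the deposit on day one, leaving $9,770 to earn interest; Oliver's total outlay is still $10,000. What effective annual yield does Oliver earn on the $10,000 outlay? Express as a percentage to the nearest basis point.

Value after one year: 9,770 × (1 + 0.0553/4)^4 = 9,770 × 1.056457 = $10,321.59.
Effective yield on the $10,000 outlay: 10,321.59 / 10,000 − 1 = 0.032159 = 3.22%.

3.22%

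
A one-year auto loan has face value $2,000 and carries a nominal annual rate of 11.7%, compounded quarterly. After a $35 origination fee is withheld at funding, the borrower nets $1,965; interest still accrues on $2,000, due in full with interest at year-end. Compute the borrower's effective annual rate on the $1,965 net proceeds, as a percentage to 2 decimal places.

14.22%

Amount owed after one year: 2,000 × (1 + 0.117/4)^4 = 2,000 × 1.122234 = $2,244.47.
Effective rate on net proceeds: 2,244.47 / 1,965 − 1 = 0.142223 = 14.22%.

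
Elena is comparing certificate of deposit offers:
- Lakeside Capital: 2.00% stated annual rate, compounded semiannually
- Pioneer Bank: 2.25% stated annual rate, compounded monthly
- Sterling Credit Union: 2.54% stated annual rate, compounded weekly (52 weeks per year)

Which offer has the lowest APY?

Lakeside Capital

Lakeside Capital: (1 + 0.0200/2)^2 − 1 = 2.010%
Pioneer Bank: (1 + 0.0225/12)^12 − 1 = 2.273%
Sterling Credit Union: (1 + 0.0254/52)^52 − 1 = 2.572%
The lowest effective annual rate is Lakeside Capital at 2.010%.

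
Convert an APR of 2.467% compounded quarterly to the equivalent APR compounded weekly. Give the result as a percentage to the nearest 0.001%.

2.460%

EAR = (1 + 0.02467/4)^4 − 1 = 0.024899.
Solve (1 + r/52)^52 = 1.024899: r/52 = 1.024899^(1/52) − 1 = 0.000473, so r = 0.024600 = 2.460%.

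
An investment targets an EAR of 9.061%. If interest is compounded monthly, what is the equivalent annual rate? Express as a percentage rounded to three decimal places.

(1 + r/12)^12 − 1 = 0.09061, so 1 + r/12 = 1.09061^(1/12).
r/12 = 0.007254, so r = 0.087051 = 8.705%.

8.705%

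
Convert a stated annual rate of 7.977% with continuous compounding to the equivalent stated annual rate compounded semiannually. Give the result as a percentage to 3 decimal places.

8.138%

EAR under continuous compounding: e^0.07977 − 1 = 0.083038.
Solve (1 + r/2)^2 = 1.083038: r/2 = 1.083038^(1/2) − 1 = 0.040691, so r = 0.081382 = 8.138%.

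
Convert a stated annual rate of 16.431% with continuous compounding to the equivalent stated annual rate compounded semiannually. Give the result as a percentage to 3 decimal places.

17.125%

EAR under continuous compounding: e^0.16431 − 1 = 0.178580.
Solve (1 + r/2)^2 = 1.178580: r/2 = 1.178580^(1/2) − 1 = 0.085624, so r = 0.171248 = 17.125%.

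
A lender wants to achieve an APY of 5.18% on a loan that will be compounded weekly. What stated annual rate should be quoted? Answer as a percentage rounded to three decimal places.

(1 + r/52)^52 − 1 = 0.0518, so 1 + r/52 = 1.0518^(1/52).
r/52 = 0.000972, so r = 0.050528 = 5.053%.

5.053%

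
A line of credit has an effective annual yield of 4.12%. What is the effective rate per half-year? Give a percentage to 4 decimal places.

2.0392%

The per-half-year rate i satisfies (1 + i)^2 = 1 + 0.0412.
i = 1.0412^(1/2) − 1 = 0.0203921 = 2.0392%.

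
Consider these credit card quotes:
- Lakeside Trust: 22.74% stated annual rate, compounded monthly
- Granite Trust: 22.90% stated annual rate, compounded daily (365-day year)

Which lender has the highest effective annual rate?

Granite Trust

Lakeside Trust: (1 + 0.2274/12)^12 − 1 = 25.266%
Granite Trust: (1 + 0.2290/365)^365 − 1 = 25.725%
The highest effective annual rate is Granite Trust at 25.725%.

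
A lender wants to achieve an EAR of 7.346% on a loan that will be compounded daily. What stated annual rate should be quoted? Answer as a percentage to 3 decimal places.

(1 + r/365)^365 − 1 = 0.07346, so 1 + r/365 = 1.07346^(1/365).
r/365 = 0.000194, so r = 0.070894 = 7.089%.

7.089%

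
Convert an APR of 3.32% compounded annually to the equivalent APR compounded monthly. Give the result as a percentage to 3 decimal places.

Compounded annually, EAR = nominal = 0.033200.
Solve (1 + r/12)^12 = 1.033200: r/12 = 1.033200^(1/12) − 1 = 0.002725, so r = 0.032705 = 3.271%.

3.271%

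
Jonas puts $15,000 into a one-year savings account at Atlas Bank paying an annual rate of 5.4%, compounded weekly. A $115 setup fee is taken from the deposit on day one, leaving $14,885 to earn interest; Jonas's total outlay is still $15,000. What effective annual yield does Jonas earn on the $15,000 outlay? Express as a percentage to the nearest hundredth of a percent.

4.74%

Value after one year: 14,885 × (1 + 0.054/52)^52 = 14,885 × 1.055455 = $15,710.45.
Effective yield on the $15,000 outlay: 15,710.45 / 15,000 − 1 = 0.047363 = 4.74%.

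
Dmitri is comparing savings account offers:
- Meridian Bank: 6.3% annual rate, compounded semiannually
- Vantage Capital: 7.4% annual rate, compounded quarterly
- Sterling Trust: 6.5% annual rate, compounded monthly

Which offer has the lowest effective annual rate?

Meridian Bank

Meridian Bank: (1 + 0.063/2)^2 − 1 = 6.399%
Vantage Capital: (1 + 0.074/4)^4 − 1 = 7.608%
Sterling Trust: (1 + 0.065/12)^12 − 1 = 6.697%
The lowest effective annual rate is Meridian Bank at 6.399%.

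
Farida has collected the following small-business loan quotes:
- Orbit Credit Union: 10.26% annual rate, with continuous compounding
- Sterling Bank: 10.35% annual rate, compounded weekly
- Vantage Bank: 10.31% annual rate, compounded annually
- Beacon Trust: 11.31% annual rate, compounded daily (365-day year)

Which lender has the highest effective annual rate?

Orbit Credit Union: e^0.1026 − 1 = 10.805%
Sterling Bank: (1 + 0.1035/52)^52 − 1 = 10.893%
Vantage Bank: compounded annually, EAR = 10.310%
Beacon Trust: (1 + 0.1131/365)^365 − 1 = 11.972%
The highest effective annual rate is Beacon Trust at 11.972%.

Beacon Trust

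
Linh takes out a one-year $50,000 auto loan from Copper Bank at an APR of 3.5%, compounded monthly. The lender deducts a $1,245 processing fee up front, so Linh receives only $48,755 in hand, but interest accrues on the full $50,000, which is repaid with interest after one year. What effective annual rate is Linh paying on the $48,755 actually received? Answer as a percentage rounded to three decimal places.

Amount owed after one year: 50,000 × (1 + 0.035/12)^12 = 50,000 × 1.035567 = $51,778.35.
Effective rate on net proceeds: 51,778.35 / 48,755 − 1 = 0.062011 = 6.201%.

6.201%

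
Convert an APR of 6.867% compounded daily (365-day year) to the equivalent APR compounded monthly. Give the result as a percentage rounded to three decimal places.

6.886%

EAR = (1 + 0.06867/365)^365 − 1 = 0.071076.
Solve (1 + r/12)^12 = 1.071076: r/12 = 1.071076^(1/12) − 1 = 0.005738, so r = 0.068860 = 6.886%.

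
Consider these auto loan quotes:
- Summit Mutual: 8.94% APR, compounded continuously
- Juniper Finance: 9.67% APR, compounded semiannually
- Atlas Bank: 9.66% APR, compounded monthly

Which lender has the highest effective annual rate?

Summit Mutual: e^0.0894 − 1 = 9.352%
Juniper Finance: (1 + 0.0967/2)^2 − 1 = 9.904%
Atlas Bank: (1 + 0.0966/12)^12 − 1 = 10.099%
The highest effective annual rate is Atlas Bank at 10.099%.

Atlas Bank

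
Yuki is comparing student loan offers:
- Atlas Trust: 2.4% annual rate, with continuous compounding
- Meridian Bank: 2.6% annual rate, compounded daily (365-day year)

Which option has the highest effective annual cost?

Meridian Bank

Atlas Trust: e^0.024 − 1 = 2.429%
Meridian Bank: (1 + 0.026/365)^365 − 1 = 2.634%
The highest effective annual rate is Meridian Bank at 2.634%.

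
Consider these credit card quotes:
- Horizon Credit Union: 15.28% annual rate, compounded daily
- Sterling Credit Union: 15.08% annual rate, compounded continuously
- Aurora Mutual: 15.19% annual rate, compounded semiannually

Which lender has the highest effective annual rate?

Horizon Credit Union: (1 + 0.1528/365)^365 − 1 = 16.505%
Sterling Credit Union: e^0.1508 − 1 = 16.276%
Aurora Mutual: (1 + 0.1519/2)^2 − 1 = 15.767%
The highest effective annual rate is Horizon Credit Union at 16.505%.

Horizon Credit Union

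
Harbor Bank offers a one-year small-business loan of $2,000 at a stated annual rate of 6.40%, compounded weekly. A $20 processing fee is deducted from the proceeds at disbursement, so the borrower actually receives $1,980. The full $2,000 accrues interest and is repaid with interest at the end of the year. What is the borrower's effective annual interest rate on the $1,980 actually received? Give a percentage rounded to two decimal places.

7.68%

Amount owed after one year: 2,000 × (1 + 0.0640/52)^52 = 2,000 × 1.066050 = $2,132.10.
Effective rate on net proceeds: 2,132.10 / 1,980 − 1 = 0.076819 = 7.68%.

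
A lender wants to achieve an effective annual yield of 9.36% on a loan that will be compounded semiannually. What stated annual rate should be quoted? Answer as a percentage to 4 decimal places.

(1 + r/2)^2 − 1 = 0.0936, so 1 + r/2 = 1.0936^(1/2).
r/2 = 0.045753, so r = 0.091507 = 9.1507%.

9.1507%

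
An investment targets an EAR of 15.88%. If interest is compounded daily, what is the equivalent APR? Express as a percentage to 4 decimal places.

(1 + r/365)^365 − 1 = 0.1588, so 1 + r/365 = 1.1588^(1/365).
r/365 = 0.000404, so r = 0.147415 = 14.7415%.

14.7415%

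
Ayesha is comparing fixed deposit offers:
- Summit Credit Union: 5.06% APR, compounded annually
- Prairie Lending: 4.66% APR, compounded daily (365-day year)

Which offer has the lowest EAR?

Prairie Lending

Summit Credit Union: compounded annually, EAR = 5.060%
Prairie Lending: (1 + 0.0466/365)^365 − 1 = 4.770%
The lowest effective annual rate is Prairie Lending at 4.770%.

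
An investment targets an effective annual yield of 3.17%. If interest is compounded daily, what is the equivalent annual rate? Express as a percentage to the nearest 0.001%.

(1 + r/365)^365 − 1 = 0.0317, so 1 + r/365 = 1.0317^(1/365).
r/365 = 0.000086, so r = 0.031209 = 3.121%.

3.121%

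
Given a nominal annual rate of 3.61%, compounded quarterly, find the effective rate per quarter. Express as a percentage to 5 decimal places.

With a nominal annual rate compounded quarterly, the periodic rate is the nominal rate divided by 4.
i = 0.0361 / 4 = 0.0090250 = 0.90250%.

0.90250%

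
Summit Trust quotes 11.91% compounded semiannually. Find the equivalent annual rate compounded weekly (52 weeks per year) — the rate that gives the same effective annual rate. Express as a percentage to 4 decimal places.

EAR = (1 + 0.1191/2)^2 − 1 = 0.122646.
Solve (1 + r/52)^52 = 1.122646: r/52 = 1.122646^(1/52) − 1 = 0.002227, so r = 0.115817 = 11.5817%.

11.5817%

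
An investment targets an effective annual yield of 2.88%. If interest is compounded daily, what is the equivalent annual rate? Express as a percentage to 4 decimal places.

(1 + r/365)^365 − 1 = 0.0288, so 1 + r/365 = 1.0288^(1/365).
r/365 = 0.000078, so r = 0.028394 = 2.8394%.

2.8394%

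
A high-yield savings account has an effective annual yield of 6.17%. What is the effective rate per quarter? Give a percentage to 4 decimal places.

The per-quarter rate i satisfies (1 + i)^4 = 1 + 0.0617.
i = 1.0617^(1/4) − 1 = 0.0150804 = 1.5080%.

1.5080%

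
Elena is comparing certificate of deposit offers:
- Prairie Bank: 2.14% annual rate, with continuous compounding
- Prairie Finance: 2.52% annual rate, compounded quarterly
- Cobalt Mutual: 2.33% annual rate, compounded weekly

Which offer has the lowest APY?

Prairie Bank

Prairie Bank: e^0.0214 − 1 = 2.163%
Prairie Finance: (1 + 0.0252/4)^4 − 1 = 2.544%
Cobalt Mutual: (1 + 0.0233/52)^52 − 1 = 2.357%
The lowest effective annual rate is Prairie Bank at 2.163%.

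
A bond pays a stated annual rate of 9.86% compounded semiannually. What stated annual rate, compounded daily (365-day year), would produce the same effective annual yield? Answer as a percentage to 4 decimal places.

9.6259%

EAR = (1 + 0.0986/2)^2 − 1 = 0.101030.
Solve (1 + r/365)^365 = 1.101030: r/365 = 1.101030^(1/365) − 1 = 0.000264, so r = 0.096259 = 9.6259%.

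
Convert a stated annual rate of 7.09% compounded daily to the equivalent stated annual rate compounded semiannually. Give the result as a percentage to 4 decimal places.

EAR = (1 + 0.0709/365)^365 − 1 = 0.073466.
Solve (1 + r/2)^2 = 1.073466: r/2 = 1.073466^(1/2) − 1 = 0.036082, so r = 0.072165 = 7.2165%.

7.2165%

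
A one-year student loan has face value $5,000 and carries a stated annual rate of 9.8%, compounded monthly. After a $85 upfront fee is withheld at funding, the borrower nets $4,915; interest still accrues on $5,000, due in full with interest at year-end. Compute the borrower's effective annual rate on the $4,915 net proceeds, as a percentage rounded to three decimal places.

12.159%

Amount owed after one year: 5,000 × (1 + 0.098/12)^12 = 5,000 × 1.102524 = $5,512.62.
Effective rate on net proceeds: 5,512.62 / 4,915 − 1 = 0.121591 = 12.159%.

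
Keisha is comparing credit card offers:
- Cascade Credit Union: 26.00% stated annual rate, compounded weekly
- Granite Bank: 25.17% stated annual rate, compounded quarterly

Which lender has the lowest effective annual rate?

Granite Bank

Cascade Credit Union: (1 + 0.2600/52)^52 − 1 = 29.609%
Granite Bank: (1 + 0.2517/4)^4 − 1 = 27.647%
The lowest effective annual rate is Granite Bank at 27.647%.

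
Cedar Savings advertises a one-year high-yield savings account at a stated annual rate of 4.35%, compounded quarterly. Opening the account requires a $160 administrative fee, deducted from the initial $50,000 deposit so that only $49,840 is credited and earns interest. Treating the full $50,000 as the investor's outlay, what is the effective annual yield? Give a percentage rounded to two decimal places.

Value after one year: 49,840 × (1 + 0.0435/4)^4 = 49,840 × 1.044215 = $52,043.66.
Effective yield on the $50,000 outlay: 52,043.66 / 50,000 − 1 = 0.040873 = 4.09%.

4.09%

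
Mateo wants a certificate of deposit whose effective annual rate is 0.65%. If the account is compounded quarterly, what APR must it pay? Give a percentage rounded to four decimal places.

0.6484%

(1 + r/4)^4 − 1 = 0.0065, so 1 + r/4 = 1.0065^(1/4).
r/4 = 0.001621, so r = 0.006484 = 0.6484%.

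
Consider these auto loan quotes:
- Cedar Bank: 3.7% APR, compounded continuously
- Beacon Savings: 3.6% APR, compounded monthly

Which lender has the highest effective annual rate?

Cedar Bank: e^0.037 − 1 = 3.769%
Beacon Savings: (1 + 0.036/12)^12 − 1 = 3.660%
The highest effective annual rate is Cedar Bank at 3.769%.

Cedar Bank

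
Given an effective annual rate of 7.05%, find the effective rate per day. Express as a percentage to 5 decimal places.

The per-day rate i satisfies (1 + i)^365 = 1 + 0.0705.
i = 1.0705^(1/365) − 1 = 0.0001867 = 0.01867%.

0.01867%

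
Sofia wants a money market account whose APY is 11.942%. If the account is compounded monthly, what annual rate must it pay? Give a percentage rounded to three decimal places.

(1 + r/12)^12 − 1 = 0.11942, so 1 + r/12 = 1.11942^(1/12).
r/12 = 0.009445, so r = 0.113343 = 11.334%.

11.334%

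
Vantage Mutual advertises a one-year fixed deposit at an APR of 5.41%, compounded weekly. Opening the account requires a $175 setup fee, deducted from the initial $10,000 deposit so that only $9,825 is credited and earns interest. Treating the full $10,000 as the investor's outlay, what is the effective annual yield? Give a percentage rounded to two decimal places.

Value after one year: 9,825 × (1 + 0.0541/52)^52 = 9,825 × 1.055560 = $10,370.88.
Effective yield on the $10,000 outlay: 10,370.88 / 10,000 − 1 = 0.037088 = 3.71%.

3.71%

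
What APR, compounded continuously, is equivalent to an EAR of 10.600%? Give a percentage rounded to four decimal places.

10.0750%

Continuous: nominal r satisfies e^r − 1 = 0.10600.
r = ln(1 + 0.10600) = ln(1.10600) = 0.100750 = 10.0750%.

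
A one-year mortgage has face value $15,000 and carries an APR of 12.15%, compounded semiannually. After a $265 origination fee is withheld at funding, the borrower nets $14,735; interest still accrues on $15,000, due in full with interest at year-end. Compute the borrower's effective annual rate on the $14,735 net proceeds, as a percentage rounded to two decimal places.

Amount owed after one year: 15,000 × (1 + 0.1215/2)^2 = 15,000 × 1.125191 = $16,877.86.
Effective rate on net proceeds: 16,877.86 / 14,735 − 1 = 0.145426 = 14.54%.

14.54%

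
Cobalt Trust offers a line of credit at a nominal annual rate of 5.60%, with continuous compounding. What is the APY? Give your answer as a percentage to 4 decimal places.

5.7598%

With continuous compounding, EAR = e^0.0560 − 1.
e^0.0560 = 1.057598, so EAR = 0.057598 = 5.7598%.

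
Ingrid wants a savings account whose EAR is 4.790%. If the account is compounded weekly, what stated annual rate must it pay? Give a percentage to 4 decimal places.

4.6809%

(1 + r/52)^52 − 1 = 0.04790, so 1 + r/52 = 1.04790^(1/52).
r/52 = 0.000900, so r = 0.046809 = 4.6809%.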